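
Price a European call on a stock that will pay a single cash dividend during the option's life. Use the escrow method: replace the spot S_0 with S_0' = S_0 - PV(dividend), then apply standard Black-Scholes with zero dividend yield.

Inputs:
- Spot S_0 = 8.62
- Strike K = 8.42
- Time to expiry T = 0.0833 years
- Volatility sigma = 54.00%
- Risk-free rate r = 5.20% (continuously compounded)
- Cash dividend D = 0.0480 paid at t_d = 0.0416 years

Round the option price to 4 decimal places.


PV(D) = D * exp(-r * t_d) = 0.0480 * 0.99783914 = 0.04789628
S_0' = S_0 - PV(D) = 8.6200 - 0.04789628 = 8.57210372
d1 = (ln(S_0'/K) + (r + sigma^2/2)*T) / (sigma*sqrt(T)) = 0.22059250
d2 = d1 - sigma*sqrt(T) = 0.06473911
exp(-rT) = 0.99567777
N(d1) = 0.58729513; N(d2) = 0.52580914
C = S_0' * N(d1) - K * exp(-rT) * N(d2) = 8.57210372 * 0.58729513 - 8.4200 * 0.99567777 * 0.52580914 = 0.6262

Answer: Price = 0.6262


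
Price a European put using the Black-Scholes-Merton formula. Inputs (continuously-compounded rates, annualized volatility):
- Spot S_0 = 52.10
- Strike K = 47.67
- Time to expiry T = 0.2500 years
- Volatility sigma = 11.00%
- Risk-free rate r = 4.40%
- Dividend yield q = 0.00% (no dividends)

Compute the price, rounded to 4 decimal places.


Answer: Price = 0.0374

Derivation:
d1 = (ln(S/K) + (r - q + 0.5*sigma^2) * T) / (sigma * sqrt(T)) = 1.84318508
d2 = d1 - sigma * sqrt(T) = 1.78818508
exp(-rT) = 0.98906028; exp(-qT) = 1.00000000
P = K * exp(-rT) * N(-d2) - S_0 * exp(-qT) * N(-d1)
N(-d1) = 0.03265100; N(-d2) = 0.03687308
P = 47.6700 * 0.98906028 * 0.03687308 - 52.1000 * 1.00000000 * 0.03265100 = 0.0374


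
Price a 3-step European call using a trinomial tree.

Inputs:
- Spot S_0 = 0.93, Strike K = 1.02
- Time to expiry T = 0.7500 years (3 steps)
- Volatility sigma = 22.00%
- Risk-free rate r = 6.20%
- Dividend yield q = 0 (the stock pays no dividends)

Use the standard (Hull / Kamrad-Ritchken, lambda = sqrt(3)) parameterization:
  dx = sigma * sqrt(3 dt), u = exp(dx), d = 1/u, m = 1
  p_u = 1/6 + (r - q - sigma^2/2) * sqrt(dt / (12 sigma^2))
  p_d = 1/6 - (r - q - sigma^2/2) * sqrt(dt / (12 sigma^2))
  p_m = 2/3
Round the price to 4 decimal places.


dt = T/N = 0.250000; dx = sigma*sqrt(3*dt) = 0.190526
u = exp(dx) = 1.209885; d = 1/u = 0.826525
p_u = 0.191466, p_m = 0.666667, p_d = 0.141867
Discount per step: exp(-r*dt) = 0.984620
Stock lattice S(k, j) with j the centered position index:
  k=0: S(0,+0) = 0.9300
  k=1: S(1,-1) = 0.7687; S(1,+0) = 0.9300; S(1,+1) = 1.1252
  k=2: S(2,-2) = 0.6353; S(2,-1) = 0.7687; S(2,+0) = 0.9300; S(2,+1) = 1.1252; S(2,+2) = 1.3614
  k=3: S(3,-3) = 0.5251; S(3,-2) = 0.6353; S(3,-1) = 0.7687; S(3,+0) = 0.9300; S(3,+1) = 1.1252; S(3,+2) = 1.3614; S(3,+3) = 1.6471
Terminal payoffs V(N, j) = max(S_T - K, 0):
  V(3,-3) = 0.000000; V(3,-2) = 0.000000; V(3,-1) = 0.000000; V(3,+0) = 0.000000; V(3,+1) = 0.105193; V(3,+2) = 0.341355; V(3,+3) = 0.627083
Backward induction: V(k, j) = exp(-r*dt) * [p_u * V(k+1, j+1) + p_m * V(k+1, j) + p_d * V(k+1, j-1)]
  V(2,-2) = exp(-r*dt) * [p_u*0.000000 + p_m*0.000000 + p_d*0.000000] = 0.000000
  V(2,-1) = exp(-r*dt) * [p_u*0.000000 + p_m*0.000000 + p_d*0.000000] = 0.000000
  V(2,+0) = exp(-r*dt) * [p_u*0.105193 + p_m*0.000000 + p_d*0.000000] = 0.019831
  V(2,+1) = exp(-r*dt) * [p_u*0.341355 + p_m*0.105193 + p_d*0.000000] = 0.133403
  V(2,+2) = exp(-r*dt) * [p_u*0.627083 + p_m*0.341355 + p_d*0.105193] = 0.356983
  V(1,-1) = exp(-r*dt) * [p_u*0.019831 + p_m*0.000000 + p_d*0.000000] = 0.003739
  V(1,+0) = exp(-r*dt) * [p_u*0.133403 + p_m*0.019831 + p_d*0.000000] = 0.038167
  V(1,+1) = exp(-r*dt) * [p_u*0.356983 + p_m*0.133403 + p_d*0.019831] = 0.157637
  V(0,+0) = exp(-r*dt) * [p_u*0.157637 + p_m*0.038167 + p_d*0.003739] = 0.055293

Answer: Price = V(0,0) = 0.0553


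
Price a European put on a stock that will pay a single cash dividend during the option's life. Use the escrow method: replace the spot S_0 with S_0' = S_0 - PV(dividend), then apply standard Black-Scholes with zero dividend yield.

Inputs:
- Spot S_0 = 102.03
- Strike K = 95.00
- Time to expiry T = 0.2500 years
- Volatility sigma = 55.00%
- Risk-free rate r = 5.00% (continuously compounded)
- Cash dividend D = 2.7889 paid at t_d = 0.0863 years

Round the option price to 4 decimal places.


PV(D) = D * exp(-r * t_d) = 2.7889 * 0.99569430 = 2.77689182
S_0' = S_0 - PV(D) = 102.0300 - 2.77689182 = 99.25310818
d1 = (ln(S_0'/K) + (r + sigma^2/2)*T) / (sigma*sqrt(T)) = 0.34221398
d2 = d1 - sigma*sqrt(T) = 0.06721398
exp(-rT) = 0.98757780
N(-d1) = 0.36609493; N(-d2) = 0.47320568
P = K * exp(-rT) * N(-d2) - S_0' * N(-d1) = 95.0000 * 0.98757780 * 0.47320568 - 99.25310818 * 0.36609493 = 8.0600

Answer: Price = 8.0600


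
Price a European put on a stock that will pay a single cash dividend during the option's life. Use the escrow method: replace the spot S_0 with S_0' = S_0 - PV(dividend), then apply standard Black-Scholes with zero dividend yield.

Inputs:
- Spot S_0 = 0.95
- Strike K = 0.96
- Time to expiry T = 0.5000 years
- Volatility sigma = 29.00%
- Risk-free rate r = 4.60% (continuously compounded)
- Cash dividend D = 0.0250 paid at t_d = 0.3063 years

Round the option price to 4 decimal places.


Answer: Price = 0.0827

Derivation:
PV(D) = D * exp(-r * t_d) = 0.0250 * 0.98600900 = 0.02465022
S_0' = S_0 - PV(D) = 0.9500 - 0.02465022 = 0.92534978
d1 = (ln(S_0'/K) + (r + sigma^2/2)*T) / (sigma*sqrt(T)) = 0.03542126
d2 = d1 - sigma*sqrt(T) = -0.16963971
exp(-rT) = 0.97726248
N(-d1) = 0.48587192; N(-d2) = 0.56735326
P = K * exp(-rT) * N(-d2) - S_0' * N(-d1) = 0.9600 * 0.97726248 * 0.56735326 - 0.92534978 * 0.48587192 = 0.0827


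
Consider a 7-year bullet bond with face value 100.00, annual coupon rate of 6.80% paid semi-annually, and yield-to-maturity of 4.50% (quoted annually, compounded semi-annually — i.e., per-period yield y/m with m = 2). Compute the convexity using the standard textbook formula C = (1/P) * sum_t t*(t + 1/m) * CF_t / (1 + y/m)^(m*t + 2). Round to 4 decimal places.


Answer: Convexity = 38.6681

Derivation:
Coupon per period c = face * coupon_rate / m = 3.400000
Periods per year m = 2; per-period yield y/m = 0.022500
Number of cashflows N = 14
Cashflows (t years, CF_t, discount factor 1/(1+y/m)^(m*t), PV):
  t = 0.5000: CF_t = 3.400000, DF = 0.977995, PV = 3.325183
  t = 1.0000: CF_t = 3.400000, DF = 0.956474, PV = 3.252013
  t = 1.5000: CF_t = 3.400000, DF = 0.935427, PV = 3.180453
  t = 2.0000: CF_t = 3.400000, DF = 0.914843, PV = 3.110467
  t = 2.5000: CF_t = 3.400000, DF = 0.894712, PV = 3.042022
  t = 3.0000: CF_t = 3.400000, DF = 0.875024, PV = 2.975083
  t = 3.5000: CF_t = 3.400000, DF = 0.855769, PV = 2.909616
  t = 4.0000: CF_t = 3.400000, DF = 0.836938, PV = 2.845590
  t = 4.5000: CF_t = 3.400000, DF = 0.818522, PV = 2.782973
  t = 5.0000: CF_t = 3.400000, DF = 0.800510, PV = 2.721734
  t = 5.5000: CF_t = 3.400000, DF = 0.782895, PV = 2.661843
  t = 6.0000: CF_t = 3.400000, DF = 0.765667, PV = 2.603269
  t = 6.5000: CF_t = 3.400000, DF = 0.748819, PV = 2.545985
  t = 7.0000: CF_t = 103.400000, DF = 0.732341, PV = 75.724097
Price P = sum_t PV_t = 113.680330
Convexity numerator sum_t t*(t + 1/m) * CF_t / (1+y/m)^(m*t + 2):
  t = 0.5000: term = 1.590226
  t = 1.0000: term = 4.665701
  t = 1.5000: term = 9.126066
  t = 2.0000: term = 14.875413
  t = 2.5000: term = 21.822121
  t = 3.0000: term = 29.878699
  t = 3.5000: term = 38.961629
  t = 4.0000: term = 48.991220
  t = 4.5000: term = 59.891467
  t = 5.0000: term = 71.589909
  t = 5.5000: term = 84.017497
  t = 6.0000: term = 97.108465
  t = 6.5000: term = 110.800205
  t = 7.0000: term = 3802.478571
Convexity = (1/P) * sum = 4395.797190 / 113.680330 = 38.668054


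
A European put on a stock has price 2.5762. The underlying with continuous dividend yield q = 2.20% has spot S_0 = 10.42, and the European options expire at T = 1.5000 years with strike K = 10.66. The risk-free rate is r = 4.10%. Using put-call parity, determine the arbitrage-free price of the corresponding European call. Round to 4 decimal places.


Answer: Call price = 2.6338

Derivation:
Put-call parity: C - P = S_0 * exp(-qT) - K * exp(-rT).
S_0 * exp(-qT) = 10.4200 * 0.96753856 = 10.08175179
K * exp(-rT) = 10.6600 * 0.94035295 = 10.02416240
C = P + S*exp(-qT) - K*exp(-rT)
C = 2.5762 + 10.08175179 - 10.02416240 = 2.6338


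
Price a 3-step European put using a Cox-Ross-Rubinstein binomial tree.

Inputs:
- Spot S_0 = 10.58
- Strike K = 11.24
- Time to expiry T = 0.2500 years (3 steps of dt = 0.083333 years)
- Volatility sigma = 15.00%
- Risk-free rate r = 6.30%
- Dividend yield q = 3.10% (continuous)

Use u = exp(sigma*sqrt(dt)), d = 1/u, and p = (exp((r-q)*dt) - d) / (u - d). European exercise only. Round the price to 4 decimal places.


Answer: Price = V(0,0) = 0.6778

Derivation:
dt = T/N = 0.083333
u = exp(sigma*sqrt(dt)) = 1.044252; d = 1/u = 0.957623
p = (exp((r-q)*dt) - d) / (u - d) = 0.520000
Discount per step: exp(-r*dt) = 0.994764
Stock lattice S(k, i) with i counting down-moves:
  k=0: S(0,0) = 10.5800
  k=1: S(1,0) = 11.0482; S(1,1) = 10.1316
  k=2: S(2,0) = 11.5371; S(2,1) = 10.5800; S(2,2) = 9.7023
  k=3: S(3,0) = 12.0476; S(3,1) = 11.0482; S(3,2) = 10.1316; S(3,3) = 9.2911
Terminal payoffs V(N, i) = max(K - S_T, 0):
  V(3,0) = 0.000000; V(3,1) = 0.191809; V(3,2) = 1.108350; V(3,3) = 1.948857
Backward induction: V(k, i) = exp(-r*dt) * [p * V(k+1, i) + (1-p) * V(k+1, i+1)].
  V(2,0) = exp(-r*dt) * [p*0.000000 + (1-p)*0.191809] = 0.091586
  V(2,1) = exp(-r*dt) * [p*0.191809 + (1-p)*1.108350] = 0.628441
  V(2,2) = exp(-r*dt) * [p*1.108350 + (1-p)*1.948857] = 1.503877
  V(1,0) = exp(-r*dt) * [p*0.091586 + (1-p)*0.628441] = 0.347448
  V(1,1) = exp(-r*dt) * [p*0.628441 + (1-p)*1.503877] = 1.043160
  V(0,0) = exp(-r*dt) * [p*0.347448 + (1-p)*1.043160] = 0.677822


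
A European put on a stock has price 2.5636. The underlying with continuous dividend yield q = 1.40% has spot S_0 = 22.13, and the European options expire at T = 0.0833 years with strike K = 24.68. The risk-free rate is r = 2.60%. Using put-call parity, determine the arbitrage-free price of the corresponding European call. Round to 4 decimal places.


Answer: Call price = 0.0412

Derivation:
Put-call parity: C - P = S_0 * exp(-qT) - K * exp(-rT).
S_0 * exp(-qT) = 22.1300 * 0.99883448 = 22.10420704
K * exp(-rT) = 24.6800 * 0.99783654 = 24.62660590
C = P + S*exp(-qT) - K*exp(-rT)
C = 2.5636 + 22.10420704 - 24.62660590 = 0.0412


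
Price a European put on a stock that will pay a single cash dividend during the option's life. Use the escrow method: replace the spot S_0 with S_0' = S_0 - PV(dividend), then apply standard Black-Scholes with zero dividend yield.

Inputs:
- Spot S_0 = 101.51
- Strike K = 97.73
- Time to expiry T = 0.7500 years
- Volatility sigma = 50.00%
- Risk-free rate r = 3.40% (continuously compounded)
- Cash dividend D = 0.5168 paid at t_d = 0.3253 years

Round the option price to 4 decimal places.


Answer: Price = 14.1065

Derivation:
PV(D) = D * exp(-r * t_d) = 0.5168 * 0.98900074 = 0.51111558
S_0' = S_0 - PV(D) = 101.5100 - 0.51111558 = 100.99888442
d1 = (ln(S_0'/K) + (r + sigma^2/2)*T) / (sigma*sqrt(T)) = 0.35137745
d2 = d1 - sigma*sqrt(T) = -0.08163526
exp(-rT) = 0.97482238
N(-d1) = 0.36265260; N(-d2) = 0.53253162
P = K * exp(-rT) * N(-d2) - S_0' * N(-d1) = 97.7300 * 0.97482238 * 0.53253162 - 100.99888442 * 0.36265260 = 14.1065


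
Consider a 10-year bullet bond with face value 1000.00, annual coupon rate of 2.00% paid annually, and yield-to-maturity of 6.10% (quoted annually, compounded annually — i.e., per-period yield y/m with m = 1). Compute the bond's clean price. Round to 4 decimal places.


Answer: Price = 699.6610

Derivation:
Coupon per period c = face * coupon_rate / m = 20.000000
Periods per year m = 1; per-period yield y/m = 0.061000
Number of cashflows N = 10
Cashflows (t years, CF_t, discount factor 1/(1+y/m)^(m*t), PV):
  t = 1.0000: CF_t = 20.000000, DF = 0.942507, PV = 18.850141
  t = 2.0000: CF_t = 20.000000, DF = 0.888320, PV = 17.766391
  t = 3.0000: CF_t = 20.000000, DF = 0.837247, PV = 16.744950
  t = 4.0000: CF_t = 20.000000, DF = 0.789112, PV = 15.782233
  t = 5.0000: CF_t = 20.000000, DF = 0.743743, PV = 14.874866
  t = 6.0000: CF_t = 20.000000, DF = 0.700983, PV = 14.019667
  t = 7.0000: CF_t = 20.000000, DF = 0.660682, PV = 13.213635
  t = 8.0000: CF_t = 20.000000, DF = 0.622697, PV = 12.453944
  t = 9.0000: CF_t = 20.000000, DF = 0.586897, PV = 11.737931
  t = 10.0000: CF_t = 1020.000000, DF = 0.553154, PV = 564.217215
Price P = sum_t PV_t = 699.660974


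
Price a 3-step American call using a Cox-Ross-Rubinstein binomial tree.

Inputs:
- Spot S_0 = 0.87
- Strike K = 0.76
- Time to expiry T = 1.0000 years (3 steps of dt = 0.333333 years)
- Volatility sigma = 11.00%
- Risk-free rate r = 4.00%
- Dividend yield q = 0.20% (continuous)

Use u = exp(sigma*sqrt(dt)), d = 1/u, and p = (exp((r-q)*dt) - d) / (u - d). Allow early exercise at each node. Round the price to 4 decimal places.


Answer: Price = V(0,0) = 0.1409

Derivation:
dt = T/N = 0.333333
u = exp(sigma*sqrt(dt)) = 1.065569; d = 1/u = 0.938466
p = (exp((r-q)*dt) - d) / (u - d) = 0.584419
Discount per step: exp(-r*dt) = 0.986755
Stock lattice S(k, i) with i counting down-moves:
  k=0: S(0,0) = 0.8700
  k=1: S(1,0) = 0.9270; S(1,1) = 0.8165
  k=2: S(2,0) = 0.9878; S(2,1) = 0.8700; S(2,2) = 0.7662
  k=3: S(3,0) = 1.0526; S(3,1) = 0.9270; S(3,2) = 0.8165; S(3,3) = 0.7191
Terminal payoffs V(N, i) = max(S_T - K, 0):
  V(3,0) = 0.292600; V(3,1) = 0.167045; V(3,2) = 0.056466; V(3,3) = 0.000000
Backward induction: V(k, i) = exp(-r*dt) * [p * V(k+1, i) + (1-p) * V(k+1, i+1)]; then take max(V_cont, immediate exercise) for American.
  V(2,0) = exp(-r*dt) * [p*0.292600 + (1-p)*0.167045] = 0.237237; exercise = 0.227830; V(2,0) = max -> 0.237237
  V(2,1) = exp(-r*dt) * [p*0.167045 + (1-p)*0.056466] = 0.119486; exercise = 0.110000; V(2,1) = max -> 0.119486
  V(2,2) = exp(-r*dt) * [p*0.056466 + (1-p)*0.000000] = 0.032562; exercise = 0.006225; V(2,2) = max -> 0.032562
  V(1,0) = exp(-r*dt) * [p*0.237237 + (1-p)*0.119486] = 0.185808; exercise = 0.167045; V(1,0) = max -> 0.185808
  V(1,1) = exp(-r*dt) * [p*0.119486 + (1-p)*0.032562] = 0.082258; exercise = 0.056466; V(1,1) = max -> 0.082258
  V(0,0) = exp(-r*dt) * [p*0.185808 + (1-p)*0.082258] = 0.140884; exercise = 0.110000; V(0,0) = max -> 0.140884


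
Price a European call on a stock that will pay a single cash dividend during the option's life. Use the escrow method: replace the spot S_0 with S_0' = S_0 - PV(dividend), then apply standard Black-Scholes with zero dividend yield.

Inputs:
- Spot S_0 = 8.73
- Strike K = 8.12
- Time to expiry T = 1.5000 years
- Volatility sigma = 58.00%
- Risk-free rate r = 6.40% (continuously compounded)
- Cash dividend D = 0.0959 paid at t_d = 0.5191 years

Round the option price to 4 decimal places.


PV(D) = D * exp(-r * t_d) = 0.0959 * 0.96732340 = 0.09276631
S_0' = S_0 - PV(D) = 8.7300 - 0.09276631 = 8.63723369
d1 = (ln(S_0'/K) + (r + sigma^2/2)*T) / (sigma*sqrt(T)) = 0.57725211
d2 = d1 - sigma*sqrt(T) = -0.13309992
exp(-rT) = 0.90846402
N(d1) = 0.71811542; N(d2) = 0.44705718
C = S_0' * N(d1) - K * exp(-rT) * N(d2) = 8.63723369 * 0.71811542 - 8.1200 * 0.90846402 * 0.44705718 = 2.9047

Answer: Price = 2.9047


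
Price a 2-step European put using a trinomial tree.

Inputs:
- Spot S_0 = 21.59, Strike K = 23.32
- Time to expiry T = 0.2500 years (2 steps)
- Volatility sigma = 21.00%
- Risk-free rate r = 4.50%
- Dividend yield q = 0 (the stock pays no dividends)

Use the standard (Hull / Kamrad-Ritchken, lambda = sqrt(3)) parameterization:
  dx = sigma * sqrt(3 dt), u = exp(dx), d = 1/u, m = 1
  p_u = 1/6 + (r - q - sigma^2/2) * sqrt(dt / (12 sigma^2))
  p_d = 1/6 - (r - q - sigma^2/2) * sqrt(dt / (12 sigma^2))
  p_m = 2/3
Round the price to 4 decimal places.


dt = T/N = 0.125000; dx = sigma*sqrt(3*dt) = 0.128598
u = exp(dx) = 1.137233; d = 1/u = 0.879327
p_u = 0.177821, p_m = 0.666667, p_d = 0.155513
Discount per step: exp(-r*dt) = 0.994391
Stock lattice S(k, j) with j the centered position index:
  k=0: S(0,+0) = 21.5900
  k=1: S(1,-1) = 18.9847; S(1,+0) = 21.5900; S(1,+1) = 24.5529
  k=2: S(2,-2) = 16.6937; S(2,-1) = 18.9847; S(2,+0) = 21.5900; S(2,+1) = 24.5529; S(2,+2) = 27.9223
Terminal payoffs V(N, j) = max(K - S_T, 0):
  V(2,-2) = 6.626260; V(2,-1) = 4.335326; V(2,+0) = 1.730000; V(2,+1) = 0.000000; V(2,+2) = 0.000000
Backward induction: V(k, j) = exp(-r*dt) * [p_u * V(k+1, j+1) + p_m * V(k+1, j) + p_d * V(k+1, j-1)]
  V(1,-1) = exp(-r*dt) * [p_u*1.730000 + p_m*4.335326 + p_d*6.626260] = 4.204597
  V(1,+0) = exp(-r*dt) * [p_u*0.000000 + p_m*1.730000 + p_d*4.335326] = 1.817281
  V(1,+1) = exp(-r*dt) * [p_u*0.000000 + p_m*0.000000 + p_d*1.730000] = 0.267528
  V(0,+0) = exp(-r*dt) * [p_u*0.267528 + p_m*1.817281 + p_d*4.204597] = 1.902231

Answer: Price = V(0,0) = 1.9022


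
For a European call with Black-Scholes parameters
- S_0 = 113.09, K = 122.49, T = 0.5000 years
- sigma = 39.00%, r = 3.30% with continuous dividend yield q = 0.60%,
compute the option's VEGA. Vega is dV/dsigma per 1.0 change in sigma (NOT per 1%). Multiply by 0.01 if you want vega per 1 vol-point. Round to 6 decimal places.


d1 = -0.1026952287; d2 = -0.3784668734
phi(d1) = 0.3968441327; exp(-qT) = 0.9970044955; exp(-rT) = 0.9836353794
Vega = S * exp(-qT) * phi(d1) * sqrt(T) = 113.0900 * 0.9970044955 * 0.3968441327 * 0.7071067812 = 31.639258

Answer: Vega = 31.639258


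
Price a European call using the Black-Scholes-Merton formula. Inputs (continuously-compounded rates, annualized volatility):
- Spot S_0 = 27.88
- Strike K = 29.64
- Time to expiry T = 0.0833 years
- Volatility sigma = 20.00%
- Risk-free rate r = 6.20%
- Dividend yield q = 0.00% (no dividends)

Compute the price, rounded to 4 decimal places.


Answer: Price = 0.1456

Derivation:
d1 = (ln(S/K) + (r - q + 0.5*sigma^2) * T) / (sigma * sqrt(T)) = -0.94215761
d2 = d1 - sigma * sqrt(T) = -0.99988108
exp(-rT) = 0.99484871; exp(-qT) = 1.00000000
C = S_0 * exp(-qT) * N(d1) - K * exp(-rT) * N(d2)
N(d1) = 0.17305598; N(d2) = 0.15868403
C = 27.8800 * 1.00000000 * 0.17305598 - 29.6400 * 0.99484871 * 0.15868403 = 0.1456


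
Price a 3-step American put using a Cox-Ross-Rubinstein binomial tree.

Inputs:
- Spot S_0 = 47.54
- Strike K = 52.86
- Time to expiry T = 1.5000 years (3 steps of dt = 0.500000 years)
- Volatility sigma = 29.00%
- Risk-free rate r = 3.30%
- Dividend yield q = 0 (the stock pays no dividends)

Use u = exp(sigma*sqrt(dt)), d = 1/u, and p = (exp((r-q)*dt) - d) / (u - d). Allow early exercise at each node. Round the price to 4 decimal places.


Answer: Price = V(0,0) = 8.8185

Derivation:
dt = T/N = 0.500000
u = exp(sigma*sqrt(dt)) = 1.227600; d = 1/u = 0.814598
p = (exp((r-q)*dt) - d) / (u - d) = 0.489196
Discount per step: exp(-r*dt) = 0.983635
Stock lattice S(k, i) with i counting down-moves:
  k=0: S(0,0) = 47.5400
  k=1: S(1,0) = 58.3601; S(1,1) = 38.7260
  k=2: S(2,0) = 71.6429; S(2,1) = 47.5400; S(2,2) = 31.5461
  k=3: S(3,0) = 87.9488; S(3,1) = 58.3601; S(3,2) = 38.7260; S(3,3) = 25.6974
Terminal payoffs V(N, i) = max(K - S_T, 0):
  V(3,0) = 0.000000; V(3,1) = 0.000000; V(3,2) = 14.134028; V(3,3) = 27.162632
Backward induction: V(k, i) = exp(-r*dt) * [p * V(k+1, i) + (1-p) * V(k+1, i+1)]; then take max(V_cont, immediate exercise) for American.
  V(2,0) = exp(-r*dt) * [p*0.000000 + (1-p)*0.000000] = 0.000000; exercise = 0.000000; V(2,0) = max -> 0.000000
  V(2,1) = exp(-r*dt) * [p*0.000000 + (1-p)*14.134028] = 7.101564; exercise = 5.320000; V(2,1) = max -> 7.101564
  V(2,2) = exp(-r*dt) * [p*14.134028 + (1-p)*27.162632] = 20.448880; exercise = 21.313914; V(2,2) = max -> 21.313914
  V(1,0) = exp(-r*dt) * [p*0.000000 + (1-p)*7.101564] = 3.568142; exercise = 0.000000; V(1,0) = max -> 3.568142
  V(1,1) = exp(-r*dt) * [p*7.101564 + (1-p)*21.313914] = 14.126266; exercise = 14.134028; V(1,1) = max -> 14.134028
  V(0,0) = exp(-r*dt) * [p*3.568142 + (1-p)*14.134028] = 8.818521; exercise = 5.320000; V(0,0) = max -> 8.818521


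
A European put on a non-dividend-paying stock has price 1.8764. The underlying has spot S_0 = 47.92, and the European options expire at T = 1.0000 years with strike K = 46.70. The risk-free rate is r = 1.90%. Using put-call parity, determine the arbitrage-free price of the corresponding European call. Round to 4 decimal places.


Answer: Call price = 3.9753

Derivation:
Put-call parity: C - P = S_0 * exp(-qT) - K * exp(-rT).
S_0 * exp(-qT) = 47.9200 * 1.00000000 = 47.92000000
K * exp(-rT) = 46.7000 * 0.98117936 = 45.82107622
C = P + S*exp(-qT) - K*exp(-rT)
C = 1.8764 + 47.92000000 - 45.82107622 = 3.9753


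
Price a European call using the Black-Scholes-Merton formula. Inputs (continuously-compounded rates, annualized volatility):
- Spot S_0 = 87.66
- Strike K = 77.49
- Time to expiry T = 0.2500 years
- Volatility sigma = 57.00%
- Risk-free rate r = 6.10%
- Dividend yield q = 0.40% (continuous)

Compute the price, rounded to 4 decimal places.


d1 = (ln(S/K) + (r - q + 0.5*sigma^2) * T) / (sigma * sqrt(T)) = 0.62519052
d2 = d1 - sigma * sqrt(T) = 0.34019052
exp(-rT) = 0.98486569; exp(-qT) = 0.99900050
C = S_0 * exp(-qT) * N(d1) - K * exp(-rT) * N(d2)
N(d1) = 0.73407699; N(d2) = 0.63314347
C = 87.6600 * 0.99900050 * 0.73407699 - 77.4900 * 0.98486569 * 0.63314347 = 15.9651

Answer: Price = 15.9651


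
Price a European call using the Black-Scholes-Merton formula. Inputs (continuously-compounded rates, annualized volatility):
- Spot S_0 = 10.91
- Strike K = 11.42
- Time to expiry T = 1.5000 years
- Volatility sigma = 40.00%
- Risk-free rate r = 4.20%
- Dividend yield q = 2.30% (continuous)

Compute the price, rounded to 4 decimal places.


Answer: Price = 1.9671

Derivation:
d1 = (ln(S/K) + (r - q + 0.5*sigma^2) * T) / (sigma * sqrt(T)) = 0.20986737
d2 = d1 - sigma * sqrt(T) = -0.28003058
exp(-rT) = 0.93894347; exp(-qT) = 0.96608834
C = S_0 * exp(-qT) * N(d1) - K * exp(-rT) * N(d2)
N(d1) = 0.58311441; N(d2) = 0.38972702
C = 10.9100 * 0.96608834 * 0.58311441 - 11.4200 * 0.93894347 * 0.38972702 = 1.9671


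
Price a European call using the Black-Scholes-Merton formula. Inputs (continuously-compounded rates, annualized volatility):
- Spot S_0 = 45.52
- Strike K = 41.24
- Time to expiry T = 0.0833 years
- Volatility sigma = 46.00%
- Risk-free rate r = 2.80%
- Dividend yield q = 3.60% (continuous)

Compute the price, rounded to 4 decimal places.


d1 = (ln(S/K) + (r - q + 0.5*sigma^2) * T) / (sigma * sqrt(T)) = 0.80511185
d2 = d1 - sigma * sqrt(T) = 0.67234785
exp(-rT) = 0.99767032; exp(-qT) = 0.99700569
C = S_0 * exp(-qT) * N(d1) - K * exp(-rT) * N(d2)
N(d1) = 0.78962243; N(d2) = 0.74931886
C = 45.5200 * 0.99700569 * 0.78962243 - 41.2400 * 0.99767032 * 0.74931886 = 5.0061

Answer: Price = 5.0061


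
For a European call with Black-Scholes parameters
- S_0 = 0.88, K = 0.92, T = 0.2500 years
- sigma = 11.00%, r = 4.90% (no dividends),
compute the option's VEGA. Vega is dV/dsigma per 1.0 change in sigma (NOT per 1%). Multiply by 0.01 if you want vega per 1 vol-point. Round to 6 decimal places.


d1 = -0.5579865922; d2 = -0.6129865922
phi(d1) = 0.3414298454; exp(-qT) = 1.0000000000; exp(-rT) = 0.9878247258
Vega = S * exp(-qT) * phi(d1) * sqrt(T) = 0.8800 * 1.0000000000 * 0.3414298454 * 0.5000000000 = 0.150229

Answer: Vega = 0.150229


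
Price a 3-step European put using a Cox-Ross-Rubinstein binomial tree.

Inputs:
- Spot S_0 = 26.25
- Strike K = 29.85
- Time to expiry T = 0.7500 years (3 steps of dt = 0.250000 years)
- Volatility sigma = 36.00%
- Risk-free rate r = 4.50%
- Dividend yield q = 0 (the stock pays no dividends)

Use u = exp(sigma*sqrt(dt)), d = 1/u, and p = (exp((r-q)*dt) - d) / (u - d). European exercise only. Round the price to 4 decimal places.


dt = T/N = 0.250000
u = exp(sigma*sqrt(dt)) = 1.197217; d = 1/u = 0.835270
p = (exp((r-q)*dt) - d) / (u - d) = 0.486378
Discount per step: exp(-r*dt) = 0.988813
Stock lattice S(k, i) with i counting down-moves:
  k=0: S(0,0) = 26.2500
  k=1: S(1,0) = 31.4270; S(1,1) = 21.9258
  k=2: S(2,0) = 37.6249; S(2,1) = 26.2500; S(2,2) = 18.3140
  k=3: S(3,0) = 45.0452; S(3,1) = 31.4270; S(3,2) = 21.9258; S(3,3) = 15.2971
Terminal payoffs V(N, i) = max(K - S_T, 0):
  V(3,0) = 0.000000; V(3,1) = 0.000000; V(3,2) = 7.924157; V(3,3) = 14.552858
Backward induction: V(k, i) = exp(-r*dt) * [p * V(k+1, i) + (1-p) * V(k+1, i+1)].
  V(2,0) = exp(-r*dt) * [p*0.000000 + (1-p)*0.000000] = 0.000000
  V(2,1) = exp(-r*dt) * [p*0.000000 + (1-p)*7.924157] = 4.024486
  V(2,2) = exp(-r*dt) * [p*7.924157 + (1-p)*14.552858] = 11.202066
  V(1,0) = exp(-r*dt) * [p*0.000000 + (1-p)*4.024486] = 2.043939
  V(1,1) = exp(-r*dt) * [p*4.024486 + (1-p)*11.202066] = 7.624782
  V(0,0) = exp(-r*dt) * [p*2.043939 + (1-p)*7.624782] = 4.855448

Answer: Price = V(0,0) = 4.8554


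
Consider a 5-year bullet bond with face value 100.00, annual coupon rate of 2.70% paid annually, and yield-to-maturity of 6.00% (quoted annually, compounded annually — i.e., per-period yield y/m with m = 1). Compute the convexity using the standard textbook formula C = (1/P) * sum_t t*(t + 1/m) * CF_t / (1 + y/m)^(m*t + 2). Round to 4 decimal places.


Answer: Convexity = 24.7236

Derivation:
Coupon per period c = face * coupon_rate / m = 2.700000
Periods per year m = 1; per-period yield y/m = 0.060000
Number of cashflows N = 5
Cashflows (t years, CF_t, discount factor 1/(1+y/m)^(m*t), PV):
  t = 1.0000: CF_t = 2.700000, DF = 0.943396, PV = 2.547170
  t = 2.0000: CF_t = 2.700000, DF = 0.889996, PV = 2.402990
  t = 3.0000: CF_t = 2.700000, DF = 0.839619, PV = 2.266972
  t = 4.0000: CF_t = 2.700000, DF = 0.792094, PV = 2.138653
  t = 5.0000: CF_t = 102.700000, DF = 0.747258, PV = 76.743414
Price P = sum_t PV_t = 86.099200
Convexity numerator sum_t t*(t + 1/m) * CF_t / (1+y/m)^(m*t + 2):
  t = 1.0000: term = 4.533944
  t = 2.0000: term = 12.831917
  t = 3.0000: term = 24.211165
  t = 4.0000: term = 38.067869
  t = 5.0000: term = 2049.040967
Convexity = (1/P) * sum = 2128.685863 / 86.099200 = 24.723643


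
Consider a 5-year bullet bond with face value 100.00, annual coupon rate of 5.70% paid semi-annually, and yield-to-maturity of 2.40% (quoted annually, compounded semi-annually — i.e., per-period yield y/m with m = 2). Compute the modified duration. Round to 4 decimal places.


Coupon per period c = face * coupon_rate / m = 2.850000
Periods per year m = 2; per-period yield y/m = 0.012000
Number of cashflows N = 10
Cashflows (t years, CF_t, discount factor 1/(1+y/m)^(m*t), PV):
  t = 0.5000: CF_t = 2.850000, DF = 0.988142, PV = 2.816206
  t = 1.0000: CF_t = 2.850000, DF = 0.976425, PV = 2.782812
  t = 1.5000: CF_t = 2.850000, DF = 0.964847, PV = 2.749814
  t = 2.0000: CF_t = 2.850000, DF = 0.953406, PV = 2.717208
  t = 2.5000: CF_t = 2.850000, DF = 0.942101, PV = 2.684988
  t = 3.0000: CF_t = 2.850000, DF = 0.930930, PV = 2.653150
  t = 3.5000: CF_t = 2.850000, DF = 0.919891, PV = 2.621690
  t = 4.0000: CF_t = 2.850000, DF = 0.908983, PV = 2.590602
  t = 4.5000: CF_t = 2.850000, DF = 0.898205, PV = 2.559884
  t = 5.0000: CF_t = 102.850000, DF = 0.887554, PV = 91.284948
Price P = sum_t PV_t = 115.461300
First compute Macaulay numerator sum_t t * PV_t:
  t * PV_t at t = 0.5000: 1.408103
  t * PV_t at t = 1.0000: 2.782812
  t * PV_t at t = 1.5000: 4.124721
  t * PV_t at t = 2.0000: 5.434415
  t * PV_t at t = 2.5000: 6.712469
  t * PV_t at t = 3.0000: 7.959450
  t * PV_t at t = 3.5000: 9.175914
  t * PV_t at t = 4.0000: 10.362410
  t * PV_t at t = 4.5000: 11.519477
  t * PV_t at t = 5.0000: 456.424738
Macaulay duration D = 515.904508 / 115.461300 = 4.468203
Modified duration = D / (1 + y/m) = 4.468203 / (1 + 0.012000) = 4.415220

Answer: Modified duration = 4.4152


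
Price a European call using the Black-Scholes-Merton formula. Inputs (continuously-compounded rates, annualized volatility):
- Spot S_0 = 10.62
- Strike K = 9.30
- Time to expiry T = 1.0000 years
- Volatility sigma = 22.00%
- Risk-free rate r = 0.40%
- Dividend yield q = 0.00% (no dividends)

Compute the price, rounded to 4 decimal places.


d1 = (ln(S/K) + (r - q + 0.5*sigma^2) * T) / (sigma * sqrt(T)) = 0.73147553
d2 = d1 - sigma * sqrt(T) = 0.51147553
exp(-rT) = 0.99600799; exp(-qT) = 1.00000000
C = S_0 * exp(-qT) * N(d1) - K * exp(-rT) * N(d2)
N(d1) = 0.76775563; N(d2) = 0.69549094
C = 10.6200 * 1.00000000 * 0.76775563 - 9.3000 * 0.99600799 * 0.69549094 = 1.7113

Answer: Price = 1.7113


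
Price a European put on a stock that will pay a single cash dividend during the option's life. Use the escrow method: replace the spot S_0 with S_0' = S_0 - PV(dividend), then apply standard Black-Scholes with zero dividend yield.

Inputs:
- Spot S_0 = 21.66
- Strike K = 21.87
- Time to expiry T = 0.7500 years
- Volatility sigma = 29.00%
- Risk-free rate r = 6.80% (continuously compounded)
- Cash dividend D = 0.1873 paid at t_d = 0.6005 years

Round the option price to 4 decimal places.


PV(D) = D * exp(-r * t_d) = 0.1873 * 0.95998847 = 0.17980584
S_0' = S_0 - PV(D) = 21.6600 - 0.17980584 = 21.48019416
d1 = (ln(S_0'/K) + (r + sigma^2/2)*T) / (sigma*sqrt(T)) = 0.25703225
d2 = d1 - sigma*sqrt(T) = 0.00588489
exp(-rT) = 0.95027867
N(-d1) = 0.39857694; N(-d2) = 0.49765228
P = K * exp(-rT) * N(-d2) - S_0' * N(-d1) = 21.8700 * 0.95027867 * 0.49765228 - 21.48019416 * 0.39857694 = 1.7810

Answer: Price = 1.7810


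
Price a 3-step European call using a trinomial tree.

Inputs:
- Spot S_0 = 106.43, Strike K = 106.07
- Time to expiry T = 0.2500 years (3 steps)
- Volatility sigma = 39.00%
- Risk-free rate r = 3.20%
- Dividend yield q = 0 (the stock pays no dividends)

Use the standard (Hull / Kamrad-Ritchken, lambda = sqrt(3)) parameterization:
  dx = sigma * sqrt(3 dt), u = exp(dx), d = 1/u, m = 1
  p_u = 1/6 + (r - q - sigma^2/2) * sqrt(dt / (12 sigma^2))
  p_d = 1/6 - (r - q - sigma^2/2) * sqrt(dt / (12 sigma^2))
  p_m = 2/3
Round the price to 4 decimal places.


dt = T/N = 0.083333; dx = sigma*sqrt(3*dt) = 0.195000
u = exp(dx) = 1.215311; d = 1/u = 0.822835
p_u = 0.157254, p_m = 0.666667, p_d = 0.176079
Discount per step: exp(-r*dt) = 0.997337
Stock lattice S(k, j) with j the centered position index:
  k=0: S(0,+0) = 106.4300
  k=1: S(1,-1) = 87.5743; S(1,+0) = 106.4300; S(1,+1) = 129.3455
  k=2: S(2,-2) = 72.0592; S(2,-1) = 87.5743; S(2,+0) = 106.4300; S(2,+1) = 129.3455; S(2,+2) = 157.1951
  k=3: S(3,-3) = 59.2928; S(3,-2) = 72.0592; S(3,-1) = 87.5743; S(3,+0) = 106.4300; S(3,+1) = 129.3455; S(3,+2) = 157.1951; S(3,+3) = 191.0409
Terminal payoffs V(N, j) = max(S_T - K, 0):
  V(3,-3) = 0.000000; V(3,-2) = 0.000000; V(3,-1) = 0.000000; V(3,+0) = 0.360000; V(3,+1) = 23.275548; V(3,+2) = 51.125066; V(3,+3) = 84.970891
Backward induction: V(k, j) = exp(-r*dt) * [p_u * V(k+1, j+1) + p_m * V(k+1, j) + p_d * V(k+1, j-1)]
  V(2,-2) = exp(-r*dt) * [p_u*0.000000 + p_m*0.000000 + p_d*0.000000] = 0.000000
  V(2,-1) = exp(-r*dt) * [p_u*0.360000 + p_m*0.000000 + p_d*0.000000] = 0.056461
  V(2,+0) = exp(-r*dt) * [p_u*23.275548 + p_m*0.360000 + p_d*0.000000] = 3.889793
  V(2,+1) = exp(-r*dt) * [p_u*51.125066 + p_m*23.275548 + p_d*0.360000] = 23.557153
  V(2,+2) = exp(-r*dt) * [p_u*84.970891 + p_m*51.125066 + p_d*23.275548] = 51.406483
  V(1,-1) = exp(-r*dt) * [p_u*3.889793 + p_m*0.056461 + p_d*0.000000] = 0.647598
  V(1,+0) = exp(-r*dt) * [p_u*23.557153 + p_m*3.889793 + p_d*0.056461] = 6.290802
  V(1,+1) = exp(-r*dt) * [p_u*51.406483 + p_m*23.557153 + p_d*3.889793] = 24.408393
  V(0,+0) = exp(-r*dt) * [p_u*24.408393 + p_m*6.290802 + p_d*0.647598] = 8.124526

Answer: Price = V(0,0) = 8.1245


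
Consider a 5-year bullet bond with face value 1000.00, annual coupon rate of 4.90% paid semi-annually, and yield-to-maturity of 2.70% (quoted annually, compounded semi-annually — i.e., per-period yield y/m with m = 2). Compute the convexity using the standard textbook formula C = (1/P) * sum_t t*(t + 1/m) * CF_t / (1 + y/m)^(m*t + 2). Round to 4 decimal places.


Answer: Convexity = 23.3867

Derivation:
Coupon per period c = face * coupon_rate / m = 24.500000
Periods per year m = 2; per-period yield y/m = 0.013500
Number of cashflows N = 10
Cashflows (t years, CF_t, discount factor 1/(1+y/m)^(m*t), PV):
  t = 0.5000: CF_t = 24.500000, DF = 0.986680, PV = 24.173656
  t = 1.0000: CF_t = 24.500000, DF = 0.973537, PV = 23.851658
  t = 1.5000: CF_t = 24.500000, DF = 0.960569, PV = 23.533950
  t = 2.0000: CF_t = 24.500000, DF = 0.947774, PV = 23.220474
  t = 2.5000: CF_t = 24.500000, DF = 0.935150, PV = 22.911173
  t = 3.0000: CF_t = 24.500000, DF = 0.922694, PV = 22.605992
  t = 3.5000: CF_t = 24.500000, DF = 0.910403, PV = 22.304876
  t = 4.0000: CF_t = 24.500000, DF = 0.898276, PV = 22.007771
  t = 4.5000: CF_t = 24.500000, DF = 0.886311, PV = 21.714624
  t = 5.0000: CF_t = 1024.500000, DF = 0.874505, PV = 895.930729
Price P = sum_t PV_t = 1102.254902
Convexity numerator sum_t t*(t + 1/m) * CF_t / (1+y/m)^(m*t + 2):
  t = 0.5000: term = 11.766975
  t = 1.0000: term = 34.830710
  t = 1.5000: term = 68.733518
  t = 2.0000: term = 113.029959
  t = 2.5000: term = 167.286570
  t = 3.0000: term = 231.081596
  t = 3.5000: term = 304.004731
  t = 4.0000: term = 385.656858
  t = 4.5000: term = 475.649801
  t = 5.0000: term = 23986.098910
Convexity = (1/P) * sum = 25778.139629 / 1102.254902 = 23.386732


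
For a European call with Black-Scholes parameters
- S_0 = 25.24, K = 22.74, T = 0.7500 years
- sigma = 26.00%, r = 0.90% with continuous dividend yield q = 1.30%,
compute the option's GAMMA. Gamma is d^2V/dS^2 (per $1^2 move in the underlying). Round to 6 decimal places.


Answer: Gamma = 0.059344

Derivation:
d1 = 0.5624926012; d2 = 0.3373259963
phi(d1) = 0.3405690117; exp(-qT) = 0.9902973771; exp(-rT) = 0.9932727301
Gamma = exp(-qT) * phi(d1) / (S * sigma * sqrt(T)) = 0.9902973771 * 0.3405690117 / (25.2400 * 0.2600 * 0.8660254038) = 0.059344


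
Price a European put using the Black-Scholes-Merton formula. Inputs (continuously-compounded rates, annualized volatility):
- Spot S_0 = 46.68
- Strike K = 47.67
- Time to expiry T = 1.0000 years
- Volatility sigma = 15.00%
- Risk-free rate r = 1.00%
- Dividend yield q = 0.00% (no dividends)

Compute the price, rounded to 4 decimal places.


Answer: Price = 3.0715

Derivation:
d1 = (ln(S/K) + (r - q + 0.5*sigma^2) * T) / (sigma * sqrt(T)) = 0.00175692
d2 = d1 - sigma * sqrt(T) = -0.14824308
exp(-rT) = 0.99004983; exp(-qT) = 1.00000000
P = K * exp(-rT) * N(-d2) - S_0 * exp(-qT) * N(-d1)
N(-d1) = 0.49929909; N(-d2) = 0.55892453
P = 47.6700 * 0.99004983 * 0.55892453 - 46.6800 * 1.00000000 * 0.49929909 = 3.0715


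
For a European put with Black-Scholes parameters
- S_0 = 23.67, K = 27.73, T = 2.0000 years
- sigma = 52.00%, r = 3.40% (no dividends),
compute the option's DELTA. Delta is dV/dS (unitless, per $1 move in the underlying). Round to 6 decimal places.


Answer: Delta = -0.403269

Derivation:
d1 = 0.2448949621; d2 = -0.4904960904
phi(d1) = 0.3871568757; exp(-qT) = 1.0000000000; exp(-rT) = 0.9342604736
N(-d1) = 0.4032688813
Delta = -exp(-qT) * N(-d1) = -1.0000000000 * 0.4032688813 = -0.403269


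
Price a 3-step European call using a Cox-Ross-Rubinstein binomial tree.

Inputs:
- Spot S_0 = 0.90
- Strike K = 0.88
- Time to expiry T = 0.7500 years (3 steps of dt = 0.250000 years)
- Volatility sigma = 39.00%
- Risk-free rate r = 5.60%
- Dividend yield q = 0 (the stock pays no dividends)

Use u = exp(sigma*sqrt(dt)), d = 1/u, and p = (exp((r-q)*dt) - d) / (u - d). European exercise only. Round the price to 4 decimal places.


dt = T/N = 0.250000
u = exp(sigma*sqrt(dt)) = 1.215311; d = 1/u = 0.822835
p = (exp((r-q)*dt) - d) / (u - d) = 0.487326
Discount per step: exp(-r*dt) = 0.986098
Stock lattice S(k, i) with i counting down-moves:
  k=0: S(0,0) = 0.9000
  k=1: S(1,0) = 1.0938; S(1,1) = 0.7406
  k=2: S(2,0) = 1.3293; S(2,1) = 0.9000; S(2,2) = 0.6094
  k=3: S(3,0) = 1.6155; S(3,1) = 1.0938; S(3,2) = 0.7406; S(3,3) = 0.5014
Terminal payoffs V(N, i) = max(S_T - K, 0):
  V(3,0) = 0.735492; V(3,1) = 0.213780; V(3,2) = 0.000000; V(3,3) = 0.000000
Backward induction: V(k, i) = exp(-r*dt) * [p * V(k+1, i) + (1-p) * V(k+1, i+1)].
  V(2,0) = exp(-r*dt) * [p*0.735492 + (1-p)*0.213780] = 0.461517
  V(2,1) = exp(-r*dt) * [p*0.213780 + (1-p)*0.000000] = 0.102732
  V(2,2) = exp(-r*dt) * [p*0.000000 + (1-p)*0.000000] = 0.000000
  V(1,0) = exp(-r*dt) * [p*0.461517 + (1-p)*0.102732] = 0.273718
  V(1,1) = exp(-r*dt) * [p*0.102732 + (1-p)*0.000000] = 0.049368
  V(0,0) = exp(-r*dt) * [p*0.273718 + (1-p)*0.049368] = 0.156493

Answer: Price = V(0,0) = 0.1565


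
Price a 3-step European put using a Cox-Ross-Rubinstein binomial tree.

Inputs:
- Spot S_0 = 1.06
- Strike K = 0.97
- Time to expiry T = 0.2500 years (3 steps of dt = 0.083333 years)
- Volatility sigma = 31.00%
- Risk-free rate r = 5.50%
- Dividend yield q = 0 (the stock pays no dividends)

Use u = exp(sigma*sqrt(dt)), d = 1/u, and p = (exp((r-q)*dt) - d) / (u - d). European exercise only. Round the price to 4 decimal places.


Answer: Price = V(0,0) = 0.0196

Derivation:
dt = T/N = 0.083333
u = exp(sigma*sqrt(dt)) = 1.093616; d = 1/u = 0.914398
p = (exp((r-q)*dt) - d) / (u - d) = 0.503275
Discount per step: exp(-r*dt) = 0.995427
Stock lattice S(k, i) with i counting down-moves:
  k=0: S(0,0) = 1.0600
  k=1: S(1,0) = 1.1592; S(1,1) = 0.9693
  k=2: S(2,0) = 1.2678; S(2,1) = 1.0600; S(2,2) = 0.8863
  k=3: S(3,0) = 1.3864; S(3,1) = 1.1592; S(3,2) = 0.9693; S(3,3) = 0.8104
Terminal payoffs V(N, i) = max(K - S_T, 0):
  V(3,0) = 0.000000; V(3,1) = 0.000000; V(3,2) = 0.000738; V(3,3) = 0.159577
Backward induction: V(k, i) = exp(-r*dt) * [p * V(k+1, i) + (1-p) * V(k+1, i+1)].
  V(2,0) = exp(-r*dt) * [p*0.000000 + (1-p)*0.000000] = 0.000000
  V(2,1) = exp(-r*dt) * [p*0.000000 + (1-p)*0.000738] = 0.000365
  V(2,2) = exp(-r*dt) * [p*0.000738 + (1-p)*0.159577] = 0.079273
  V(1,0) = exp(-r*dt) * [p*0.000000 + (1-p)*0.000365] = 0.000180
  V(1,1) = exp(-r*dt) * [p*0.000365 + (1-p)*0.079273] = 0.039380
  V(0,0) = exp(-r*dt) * [p*0.000180 + (1-p)*0.039380] = 0.019562


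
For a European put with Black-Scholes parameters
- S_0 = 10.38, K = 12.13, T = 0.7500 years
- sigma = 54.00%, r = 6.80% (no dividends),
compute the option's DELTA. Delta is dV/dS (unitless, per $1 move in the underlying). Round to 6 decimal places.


Answer: Delta = -0.496119

Derivation:
d1 = 0.0097276138; d2 = -0.4579261042
phi(d1) = 0.3989234056; exp(-qT) = 1.0000000000; exp(-rT) = 0.9502786705
N(-d1) = 0.4961193048
Delta = -exp(-qT) * N(-d1) = -1.0000000000 * 0.4961193048 = -0.496119


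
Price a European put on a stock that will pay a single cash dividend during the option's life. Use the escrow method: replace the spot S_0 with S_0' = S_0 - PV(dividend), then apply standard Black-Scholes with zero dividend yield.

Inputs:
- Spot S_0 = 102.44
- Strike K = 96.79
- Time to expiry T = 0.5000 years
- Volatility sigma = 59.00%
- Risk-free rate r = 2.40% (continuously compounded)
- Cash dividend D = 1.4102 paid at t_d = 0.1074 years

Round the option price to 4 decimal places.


PV(D) = D * exp(-r * t_d) = 1.4102 * 0.99742572 = 1.40656975
S_0' = S_0 - PV(D) = 102.4400 - 1.40656975 = 101.03343025
d1 = (ln(S_0'/K) + (r + sigma^2/2)*T) / (sigma*sqrt(T)) = 0.34020890
d2 = d1 - sigma*sqrt(T) = -0.07698410
exp(-rT) = 0.98807171
N(-d1) = 0.36684961; N(-d2) = 0.53068190
P = K * exp(-rT) * N(-d2) - S_0' * N(-d1) = 96.7900 * 0.98807171 * 0.53068190 - 101.03343025 * 0.36684961 = 13.6879

Answer: Price = 13.6879


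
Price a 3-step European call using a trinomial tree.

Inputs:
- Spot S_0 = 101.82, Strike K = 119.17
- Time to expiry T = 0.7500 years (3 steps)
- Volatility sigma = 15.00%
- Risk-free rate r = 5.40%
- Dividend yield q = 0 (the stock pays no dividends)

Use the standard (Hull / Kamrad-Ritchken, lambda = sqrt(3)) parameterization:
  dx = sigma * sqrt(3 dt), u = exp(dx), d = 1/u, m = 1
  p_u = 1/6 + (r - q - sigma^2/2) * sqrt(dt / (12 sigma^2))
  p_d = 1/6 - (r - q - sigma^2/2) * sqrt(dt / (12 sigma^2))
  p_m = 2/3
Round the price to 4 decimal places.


dt = T/N = 0.250000; dx = sigma*sqrt(3*dt) = 0.129904
u = exp(dx) = 1.138719; d = 1/u = 0.878180
p_u = 0.207803, p_m = 0.666667, p_d = 0.125530
Discount per step: exp(-r*dt) = 0.986591
Stock lattice S(k, j) with j the centered position index:
  k=0: S(0,+0) = 101.8200
  k=1: S(1,-1) = 89.4163; S(1,+0) = 101.8200; S(1,+1) = 115.9444
  k=2: S(2,-2) = 78.5236; S(2,-1) = 89.4163; S(2,+0) = 101.8200; S(2,+1) = 115.9444; S(2,+2) = 132.0280
  k=3: S(3,-3) = 68.9578; S(3,-2) = 78.5236; S(3,-1) = 89.4163; S(3,+0) = 101.8200; S(3,+1) = 115.9444; S(3,+2) = 132.0280; S(3,+3) = 150.3428
Terminal payoffs V(N, j) = max(S_T - K, 0):
  V(3,-3) = 0.000000; V(3,-2) = 0.000000; V(3,-1) = 0.000000; V(3,+0) = 0.000000; V(3,+1) = 0.000000; V(3,+2) = 12.858020; V(3,+3) = 31.172794
Backward induction: V(k, j) = exp(-r*dt) * [p_u * V(k+1, j+1) + p_m * V(k+1, j) + p_d * V(k+1, j-1)]
  V(2,-2) = exp(-r*dt) * [p_u*0.000000 + p_m*0.000000 + p_d*0.000000] = 0.000000
  V(2,-1) = exp(-r*dt) * [p_u*0.000000 + p_m*0.000000 + p_d*0.000000] = 0.000000
  V(2,+0) = exp(-r*dt) * [p_u*0.000000 + p_m*0.000000 + p_d*0.000000] = 0.000000
  V(2,+1) = exp(-r*dt) * [p_u*12.858020 + p_m*0.000000 + p_d*0.000000] = 2.636105
  V(2,+2) = exp(-r*dt) * [p_u*31.172794 + p_m*12.858020 + p_d*0.000000] = 14.848002
  V(1,-1) = exp(-r*dt) * [p_u*0.000000 + p_m*0.000000 + p_d*0.000000] = 0.000000
  V(1,+0) = exp(-r*dt) * [p_u*2.636105 + p_m*0.000000 + p_d*0.000000] = 0.540445
  V(1,+1) = exp(-r*dt) * [p_u*14.848002 + p_m*2.636105 + p_d*0.000000] = 4.777921
  V(0,+0) = exp(-r*dt) * [p_u*4.777921 + p_m*0.540445 + p_d*0.000000] = 1.335017

Answer: Price = V(0,0) = 1.3350
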